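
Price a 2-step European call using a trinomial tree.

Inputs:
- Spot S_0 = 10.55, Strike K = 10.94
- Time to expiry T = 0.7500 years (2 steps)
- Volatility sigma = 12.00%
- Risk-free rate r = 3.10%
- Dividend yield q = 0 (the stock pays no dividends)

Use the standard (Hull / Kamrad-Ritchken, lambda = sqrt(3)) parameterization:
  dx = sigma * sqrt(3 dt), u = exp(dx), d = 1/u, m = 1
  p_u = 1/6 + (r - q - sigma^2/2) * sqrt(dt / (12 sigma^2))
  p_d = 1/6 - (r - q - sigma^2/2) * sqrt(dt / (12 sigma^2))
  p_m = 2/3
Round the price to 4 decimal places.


dt = T/N = 0.375000; dx = sigma*sqrt(3*dt) = 0.127279
u = exp(dx) = 1.135734; d = 1/u = 0.880488
p_u = 0.201727, p_m = 0.666667, p_d = 0.131606
Discount per step: exp(-r*dt) = 0.988442
Stock lattice S(k, j) with j the centered position index:
  k=0: S(0,+0) = 10.5500
  k=1: S(1,-1) = 9.2891; S(1,+0) = 10.5500; S(1,+1) = 11.9820
  k=2: S(2,-2) = 8.1790; S(2,-1) = 9.2891; S(2,+0) = 10.5500; S(2,+1) = 11.9820; S(2,+2) = 13.6084
Terminal payoffs V(N, j) = max(S_T - K, 0):
  V(2,-2) = 0.000000; V(2,-1) = 0.000000; V(2,+0) = 0.000000; V(2,+1) = 1.041995; V(2,+2) = 2.668360
Backward induction: V(k, j) = exp(-r*dt) * [p_u * V(k+1, j+1) + p_m * V(k+1, j) + p_d * V(k+1, j-1)]
  V(1,-1) = exp(-r*dt) * [p_u*0.000000 + p_m*0.000000 + p_d*0.000000] = 0.000000
  V(1,+0) = exp(-r*dt) * [p_u*1.041995 + p_m*0.000000 + p_d*0.000000] = 0.207769
  V(1,+1) = exp(-r*dt) * [p_u*2.668360 + p_m*1.041995 + p_d*0.000000] = 1.218694
  V(0,+0) = exp(-r*dt) * [p_u*1.218694 + p_m*0.207769 + p_d*0.000000] = 0.379915

Answer: Price = V(0,0) = 0.3799


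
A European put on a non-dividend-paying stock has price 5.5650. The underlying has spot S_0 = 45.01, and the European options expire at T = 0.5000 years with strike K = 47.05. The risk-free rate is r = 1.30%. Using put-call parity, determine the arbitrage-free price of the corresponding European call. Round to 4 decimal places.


Put-call parity: C - P = S_0 * exp(-qT) - K * exp(-rT).
S_0 * exp(-qT) = 45.0100 * 1.00000000 = 45.01000000
K * exp(-rT) = 47.0500 * 0.99352108 = 46.74516678
C = P + S*exp(-qT) - K*exp(-rT)
C = 5.5650 + 45.01000000 - 46.74516678 = 3.8298

Answer: Call price = 3.8298


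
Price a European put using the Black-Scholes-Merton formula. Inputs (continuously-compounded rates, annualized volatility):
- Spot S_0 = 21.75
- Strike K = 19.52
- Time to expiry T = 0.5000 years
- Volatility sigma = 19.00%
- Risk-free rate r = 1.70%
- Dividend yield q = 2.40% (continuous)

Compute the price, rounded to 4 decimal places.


Answer: Price = 0.3412

Derivation:
d1 = (ln(S/K) + (r - q + 0.5*sigma^2) * T) / (sigma * sqrt(T)) = 0.84628904
d2 = d1 - sigma * sqrt(T) = 0.71193875
exp(-rT) = 0.99153602; exp(-qT) = 0.98807171
P = K * exp(-rT) * N(-d2) - S_0 * exp(-qT) * N(-d1)
N(-d1) = 0.19869576; N(-d2) = 0.23825135
P = 19.5200 * 0.99153602 * 0.23825135 - 21.7500 * 0.98807171 * 0.19869576 = 0.3412


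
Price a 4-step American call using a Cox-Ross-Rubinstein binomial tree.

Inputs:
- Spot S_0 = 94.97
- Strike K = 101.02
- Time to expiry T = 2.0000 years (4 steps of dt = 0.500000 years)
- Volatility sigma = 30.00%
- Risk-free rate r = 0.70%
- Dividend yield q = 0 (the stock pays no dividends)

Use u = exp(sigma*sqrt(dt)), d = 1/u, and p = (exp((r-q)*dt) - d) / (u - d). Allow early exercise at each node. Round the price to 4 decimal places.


Answer: Price = V(0,0) = 14.0774

Derivation:
dt = T/N = 0.500000
u = exp(sigma*sqrt(dt)) = 1.236311; d = 1/u = 0.808858
p = (exp((r-q)*dt) - d) / (u - d) = 0.455367
Discount per step: exp(-r*dt) = 0.996506
Stock lattice S(k, i) with i counting down-moves:
  k=0: S(0,0) = 94.9700
  k=1: S(1,0) = 117.4125; S(1,1) = 76.8172
  k=2: S(2,0) = 145.1583; S(2,1) = 94.9700; S(2,2) = 62.1342
  k=3: S(3,0) = 179.4609; S(3,1) = 117.4125; S(3,2) = 76.8172; S(3,3) = 50.2578
  k=4: S(4,0) = 221.8695; S(4,1) = 145.1583; S(4,2) = 94.9700; S(4,3) = 62.1342; S(4,4) = 40.6514
Terminal payoffs V(N, i) = max(S_T - K, 0):
  V(4,0) = 120.849460; V(4,1) = 44.138336; V(4,2) = 0.000000; V(4,3) = 0.000000; V(4,4) = 0.000000
Backward induction: V(k, i) = exp(-r*dt) * [p * V(k+1, i) + (1-p) * V(k+1, i+1)]; then take max(V_cont, immediate exercise) for American.
  V(3,0) = exp(-r*dt) * [p*120.849460 + (1-p)*44.138336] = 78.793816; exercise = 78.440864; V(3,0) = max -> 78.793816
  V(3,1) = exp(-r*dt) * [p*44.138336 + (1-p)*0.000000] = 20.028933; exercise = 16.392466; V(3,1) = max -> 20.028933
  V(3,2) = exp(-r*dt) * [p*0.000000 + (1-p)*0.000000] = 0.000000; exercise = 0.000000; V(3,2) = max -> 0.000000
  V(3,3) = exp(-r*dt) * [p*0.000000 + (1-p)*0.000000] = 0.000000; exercise = 0.000000; V(3,3) = max -> 0.000000
  V(2,0) = exp(-r*dt) * [p*78.793816 + (1-p)*20.028933] = 46.625068; exercise = 44.138336; V(2,0) = max -> 46.625068
  V(2,1) = exp(-r*dt) * [p*20.028933 + (1-p)*0.000000] = 9.088656; exercise = 0.000000; V(2,1) = max -> 9.088656
  V(2,2) = exp(-r*dt) * [p*0.000000 + (1-p)*0.000000] = 0.000000; exercise = 0.000000; V(2,2) = max -> 0.000000
  V(1,0) = exp(-r*dt) * [p*46.625068 + (1-p)*9.088656] = 26.090038; exercise = 16.392466; V(1,0) = max -> 26.090038
  V(1,1) = exp(-r*dt) * [p*9.088656 + (1-p)*0.000000] = 4.124217; exercise = 0.000000; V(1,1) = max -> 4.124217
  V(0,0) = exp(-r*dt) * [p*26.090038 + (1-p)*4.124217] = 14.077378; exercise = 0.000000; V(0,0) = max -> 14.077378


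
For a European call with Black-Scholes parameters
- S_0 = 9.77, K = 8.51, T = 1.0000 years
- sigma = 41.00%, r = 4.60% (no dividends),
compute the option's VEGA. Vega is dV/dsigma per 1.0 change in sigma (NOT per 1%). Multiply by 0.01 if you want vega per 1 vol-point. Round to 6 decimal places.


Answer: Vega = 3.147299

Derivation:
d1 = 0.6539622524; d2 = 0.2439622524
phi(d1) = 0.3221390975; exp(-qT) = 1.0000000000; exp(-rT) = 0.9550419622
Vega = S * exp(-qT) * phi(d1) * sqrt(T) = 9.7700 * 1.0000000000 * 0.3221390975 * 1.0000000000 = 3.147299


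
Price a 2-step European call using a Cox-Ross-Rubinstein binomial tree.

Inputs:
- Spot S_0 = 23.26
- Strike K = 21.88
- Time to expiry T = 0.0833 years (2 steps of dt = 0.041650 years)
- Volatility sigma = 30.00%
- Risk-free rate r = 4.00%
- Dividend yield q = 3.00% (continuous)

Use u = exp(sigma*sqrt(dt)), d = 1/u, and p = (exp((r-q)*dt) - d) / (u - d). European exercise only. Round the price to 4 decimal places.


dt = T/N = 0.041650
u = exp(sigma*sqrt(dt)) = 1.063138; d = 1/u = 0.940612
p = (exp((r-q)*dt) - d) / (u - d) = 0.488099
Discount per step: exp(-r*dt) = 0.998335
Stock lattice S(k, i) with i counting down-moves:
  k=0: S(0,0) = 23.2600
  k=1: S(1,0) = 24.7286; S(1,1) = 21.8786
  k=2: S(2,0) = 26.2899; S(2,1) = 23.2600; S(2,2) = 20.5793
Terminal payoffs V(N, i) = max(S_T - K, 0):
  V(2,0) = 4.409908; V(2,1) = 1.380000; V(2,2) = 0.000000
Backward induction: V(k, i) = exp(-r*dt) * [p * V(k+1, i) + (1-p) * V(k+1, i+1)].
  V(1,0) = exp(-r*dt) * [p*4.409908 + (1-p)*1.380000] = 2.854135
  V(1,1) = exp(-r*dt) * [p*1.380000 + (1-p)*0.000000] = 0.672455
  V(0,0) = exp(-r*dt) * [p*2.854135 + (1-p)*0.672455] = 1.734437

Answer: Price = V(0,0) = 1.7344


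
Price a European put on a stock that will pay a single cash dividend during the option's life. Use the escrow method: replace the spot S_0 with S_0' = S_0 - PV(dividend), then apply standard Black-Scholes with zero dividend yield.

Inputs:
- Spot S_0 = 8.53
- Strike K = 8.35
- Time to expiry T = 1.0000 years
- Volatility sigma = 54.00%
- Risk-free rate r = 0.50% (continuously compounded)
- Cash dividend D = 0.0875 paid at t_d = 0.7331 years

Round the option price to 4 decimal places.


PV(D) = D * exp(-r * t_d) = 0.0875 * 0.99634121 = 0.08717986
S_0' = S_0 - PV(D) = 8.5300 - 0.08717986 = 8.44282014
d1 = (ln(S_0'/K) + (r + sigma^2/2)*T) / (sigma*sqrt(T)) = 0.29973121
d2 = d1 - sigma*sqrt(T) = -0.24026879
exp(-rT) = 0.99501248
N(-d1) = 0.38219109; N(-d2) = 0.59493906
P = K * exp(-rT) * N(-d2) - S_0' * N(-d1) = 8.3500 * 0.99501248 * 0.59493906 - 8.44282014 * 0.38219109 = 1.7162

Answer: Price = 1.7162


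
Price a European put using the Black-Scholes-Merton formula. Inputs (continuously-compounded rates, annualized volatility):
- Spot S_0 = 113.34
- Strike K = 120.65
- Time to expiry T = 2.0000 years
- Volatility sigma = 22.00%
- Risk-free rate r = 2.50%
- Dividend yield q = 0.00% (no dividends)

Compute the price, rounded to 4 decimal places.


Answer: Price = 14.8238

Derivation:
d1 = (ln(S/K) + (r - q + 0.5*sigma^2) * T) / (sigma * sqrt(T)) = 0.11538169
d2 = d1 - sigma * sqrt(T) = -0.19574529
exp(-rT) = 0.95122942; exp(-qT) = 1.00000000
P = K * exp(-rT) * N(-d2) - S_0 * exp(-qT) * N(-d1)
N(-d1) = 0.45407129; N(-d2) = 0.57759523
P = 120.6500 * 0.95122942 * 0.57759523 - 113.3400 * 1.00000000 * 0.45407129 = 14.8238


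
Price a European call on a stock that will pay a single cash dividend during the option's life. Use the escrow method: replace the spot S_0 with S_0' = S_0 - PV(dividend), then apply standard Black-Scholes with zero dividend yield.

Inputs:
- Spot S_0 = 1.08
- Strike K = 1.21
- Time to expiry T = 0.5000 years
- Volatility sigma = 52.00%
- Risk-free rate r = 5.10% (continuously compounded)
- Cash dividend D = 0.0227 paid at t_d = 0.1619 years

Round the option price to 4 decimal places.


PV(D) = D * exp(-r * t_d) = 0.0227 * 0.99177709 = 0.02251334
S_0' = S_0 - PV(D) = 1.0800 - 0.02251334 = 1.05748666
d1 = (ln(S_0'/K) + (r + sigma^2/2)*T) / (sigma*sqrt(T)) = -0.11320601
d2 = d1 - sigma*sqrt(T) = -0.48090153
exp(-rT) = 0.97482238
N(d1) = 0.45493362; N(d2) = 0.31529324
C = S_0' * N(d1) - K * exp(-rT) * N(d2) = 1.05748666 * 0.45493362 - 1.2100 * 0.97482238 * 0.31529324 = 0.1092

Answer: Price = 0.1092


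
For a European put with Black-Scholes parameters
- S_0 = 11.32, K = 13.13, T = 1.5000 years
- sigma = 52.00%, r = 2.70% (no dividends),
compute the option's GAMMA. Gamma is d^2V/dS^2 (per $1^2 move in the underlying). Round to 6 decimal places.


Answer: Gamma = 0.054725

Derivation:
d1 = 0.1491227129; d2 = -0.4877446202
phi(d1) = 0.3945310932; exp(-qT) = 1.0000000000; exp(-rT) = 0.9603091645
Gamma = exp(-qT) * phi(d1) / (S * sigma * sqrt(T)) = 1.0000000000 * 0.3945310932 / (11.3200 * 0.5200 * 1.2247448714) = 0.054725


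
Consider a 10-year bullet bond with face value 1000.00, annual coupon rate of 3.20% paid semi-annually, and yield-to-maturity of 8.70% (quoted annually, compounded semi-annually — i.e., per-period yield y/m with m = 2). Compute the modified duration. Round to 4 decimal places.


Answer: Modified duration = 7.8560

Derivation:
Coupon per period c = face * coupon_rate / m = 16.000000
Periods per year m = 2; per-period yield y/m = 0.043500
Number of cashflows N = 20
Cashflows (t years, CF_t, discount factor 1/(1+y/m)^(m*t), PV):
  t = 0.5000: CF_t = 16.000000, DF = 0.958313, PV = 15.333014
  t = 1.0000: CF_t = 16.000000, DF = 0.918365, PV = 14.693832
  t = 1.5000: CF_t = 16.000000, DF = 0.880081, PV = 14.081296
  t = 2.0000: CF_t = 16.000000, DF = 0.843393, PV = 13.494294
  t = 2.5000: CF_t = 16.000000, DF = 0.808235, PV = 12.931762
  t = 3.0000: CF_t = 16.000000, DF = 0.774543, PV = 12.392681
  t = 3.5000: CF_t = 16.000000, DF = 0.742254, PV = 11.876072
  t = 4.0000: CF_t = 16.000000, DF = 0.711312, PV = 11.380998
  t = 4.5000: CF_t = 16.000000, DF = 0.681660, PV = 10.906563
  t = 5.0000: CF_t = 16.000000, DF = 0.653244, PV = 10.451905
  t = 5.5000: CF_t = 16.000000, DF = 0.626013, PV = 10.016200
  t = 6.0000: CF_t = 16.000000, DF = 0.599916, PV = 9.598659
  t = 6.5000: CF_t = 16.000000, DF = 0.574908, PV = 9.198523
  t = 7.0000: CF_t = 16.000000, DF = 0.550942, PV = 8.815067
  t = 7.5000: CF_t = 16.000000, DF = 0.527975, PV = 8.447597
  t = 8.0000: CF_t = 16.000000, DF = 0.505965, PV = 8.095445
  t = 8.5000: CF_t = 16.000000, DF = 0.484873, PV = 7.757973
  t = 9.0000: CF_t = 16.000000, DF = 0.464661, PV = 7.434569
  t = 9.5000: CF_t = 16.000000, DF = 0.445290, PV = 7.124647
  t = 10.0000: CF_t = 1016.000000, DF = 0.426728, PV = 433.555440
Price P = sum_t PV_t = 637.586537
First compute Macaulay numerator sum_t t * PV_t:
  t * PV_t at t = 0.5000: 7.666507
  t * PV_t at t = 1.0000: 14.693832
  t * PV_t at t = 1.5000: 21.121944
  t * PV_t at t = 2.0000: 26.988588
  t * PV_t at t = 2.5000: 32.329406
  t * PV_t at t = 3.0000: 37.178042
  t * PV_t at t = 3.5000: 41.566251
  t * PV_t at t = 4.0000: 45.523993
  t * PV_t at t = 4.5000: 49.079532
  t * PV_t at t = 5.0000: 52.259524
  t * PV_t at t = 5.5000: 55.089101
  t * PV_t at t = 6.0000: 57.591951
  t * PV_t at t = 6.5000: 59.790398
  t * PV_t at t = 7.0000: 61.705471
  t * PV_t at t = 7.5000: 63.356977
  t * PV_t at t = 8.0000: 64.763560
  t * PV_t at t = 8.5000: 65.942772
  t * PV_t at t = 9.0000: 66.911125
  t * PV_t at t = 9.5000: 67.684149
  t * PV_t at t = 10.0000: 4335.554401
Macaulay duration D = 5226.797525 / 637.586537 = 8.197785
Modified duration = D / (1 + y/m) = 8.197785 / (1 + 0.043500) = 7.856047


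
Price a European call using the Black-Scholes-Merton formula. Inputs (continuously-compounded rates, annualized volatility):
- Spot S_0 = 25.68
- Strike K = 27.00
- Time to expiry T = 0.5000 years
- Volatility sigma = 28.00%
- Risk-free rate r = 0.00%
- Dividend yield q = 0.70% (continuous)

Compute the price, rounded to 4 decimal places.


d1 = (ln(S/K) + (r - q + 0.5*sigma^2) * T) / (sigma * sqrt(T)) = -0.17184911
d2 = d1 - sigma * sqrt(T) = -0.36983901
exp(-rT) = 1.00000000; exp(-qT) = 0.99650612
C = S_0 * exp(-qT) * N(d1) - K * exp(-rT) * N(d2)
N(d1) = 0.43177808; N(d2) = 0.35575123
C = 25.6800 * 0.99650612 * 0.43177808 - 27.0000 * 1.00000000 * 0.35575123 = 1.4440

Answer: Price = 1.4440


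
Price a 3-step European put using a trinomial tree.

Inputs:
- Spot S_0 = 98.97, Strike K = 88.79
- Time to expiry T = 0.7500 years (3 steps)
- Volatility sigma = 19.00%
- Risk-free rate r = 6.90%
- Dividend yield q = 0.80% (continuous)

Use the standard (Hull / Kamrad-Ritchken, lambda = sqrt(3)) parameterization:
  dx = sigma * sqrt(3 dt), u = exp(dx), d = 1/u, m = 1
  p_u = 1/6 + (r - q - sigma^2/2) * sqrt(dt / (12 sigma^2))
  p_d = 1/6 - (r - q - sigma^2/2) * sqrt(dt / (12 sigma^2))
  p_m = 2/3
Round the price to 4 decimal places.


dt = T/N = 0.250000; dx = sigma*sqrt(3*dt) = 0.164545
u = exp(dx) = 1.178856; d = 1/u = 0.848280
p_u = 0.199295, p_m = 0.666667, p_d = 0.134039
Discount per step: exp(-r*dt) = 0.982898
Stock lattice S(k, j) with j the centered position index:
  k=0: S(0,+0) = 98.9700
  k=1: S(1,-1) = 83.9542; S(1,+0) = 98.9700; S(1,+1) = 116.6714
  k=2: S(2,-2) = 71.2167; S(2,-1) = 83.9542; S(2,+0) = 98.9700; S(2,+1) = 116.6714; S(2,+2) = 137.5389
  k=3: S(3,-3) = 60.4117; S(3,-2) = 71.2167; S(3,-1) = 83.9542; S(3,+0) = 98.9700; S(3,+1) = 116.6714; S(3,+2) = 137.5389; S(3,+3) = 162.1386
Terminal payoffs V(N, j) = max(K - S_T, 0):
  V(3,-3) = 28.378330; V(3,-2) = 17.573316; V(3,-1) = 4.835755; V(3,+0) = 0.000000; V(3,+1) = 0.000000; V(3,+2) = 0.000000; V(3,+3) = 0.000000
Backward induction: V(k, j) = exp(-r*dt) * [p_u * V(k+1, j+1) + p_m * V(k+1, j) + p_d * V(k+1, j-1)]
  V(2,-2) = exp(-r*dt) * [p_u*4.835755 + p_m*17.573316 + p_d*28.378330] = 16.201185
  V(2,-1) = exp(-r*dt) * [p_u*0.000000 + p_m*4.835755 + p_d*17.573316] = 5.483924
  V(2,+0) = exp(-r*dt) * [p_u*0.000000 + p_m*0.000000 + p_d*4.835755] = 0.637094
  V(2,+1) = exp(-r*dt) * [p_u*0.000000 + p_m*0.000000 + p_d*0.000000] = 0.000000
  V(2,+2) = exp(-r*dt) * [p_u*0.000000 + p_m*0.000000 + p_d*0.000000] = 0.000000
  V(1,-1) = exp(-r*dt) * [p_u*0.637094 + p_m*5.483924 + p_d*16.201185] = 5.852671
  V(1,+0) = exp(-r*dt) * [p_u*0.000000 + p_m*0.637094 + p_d*5.483924] = 1.139953
  V(1,+1) = exp(-r*dt) * [p_u*0.000000 + p_m*0.000000 + p_d*0.637094] = 0.083935
  V(0,+0) = exp(-r*dt) * [p_u*0.083935 + p_m*1.139953 + p_d*5.852671] = 1.534482

Answer: Price = V(0,0) = 1.5345


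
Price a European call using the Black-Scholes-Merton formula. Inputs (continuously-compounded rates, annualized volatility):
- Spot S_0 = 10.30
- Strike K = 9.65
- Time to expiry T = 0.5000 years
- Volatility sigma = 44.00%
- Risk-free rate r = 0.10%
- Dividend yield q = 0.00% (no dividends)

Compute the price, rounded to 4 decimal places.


d1 = (ln(S/K) + (r - q + 0.5*sigma^2) * T) / (sigma * sqrt(T)) = 0.36668623
d2 = d1 - sigma * sqrt(T) = 0.05555924
exp(-rT) = 0.99950012; exp(-qT) = 1.00000000
C = S_0 * exp(-qT) * N(d1) - K * exp(-rT) * N(d2)
N(d1) = 0.64307346; N(d2) = 0.52215353
C = 10.3000 * 1.00000000 * 0.64307346 - 9.6500 * 0.99950012 * 0.52215353 = 1.5874

Answer: Price = 1.5874


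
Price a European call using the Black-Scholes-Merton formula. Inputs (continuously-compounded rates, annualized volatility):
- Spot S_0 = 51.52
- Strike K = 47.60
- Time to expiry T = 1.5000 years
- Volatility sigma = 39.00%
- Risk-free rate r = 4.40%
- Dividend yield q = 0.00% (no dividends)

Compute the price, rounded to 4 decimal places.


d1 = (ln(S/K) + (r - q + 0.5*sigma^2) * T) / (sigma * sqrt(T)) = 0.54268198
d2 = d1 - sigma * sqrt(T) = 0.06503148
exp(-rT) = 0.93613086; exp(-qT) = 1.00000000
C = S_0 * exp(-qT) * N(d1) - K * exp(-rT) * N(d2)
N(d1) = 0.70632561; N(d2) = 0.52592553
C = 51.5200 * 1.00000000 * 0.70632561 - 47.6000 * 0.93613086 * 0.52592553 = 12.9547

Answer: Price = 12.9547


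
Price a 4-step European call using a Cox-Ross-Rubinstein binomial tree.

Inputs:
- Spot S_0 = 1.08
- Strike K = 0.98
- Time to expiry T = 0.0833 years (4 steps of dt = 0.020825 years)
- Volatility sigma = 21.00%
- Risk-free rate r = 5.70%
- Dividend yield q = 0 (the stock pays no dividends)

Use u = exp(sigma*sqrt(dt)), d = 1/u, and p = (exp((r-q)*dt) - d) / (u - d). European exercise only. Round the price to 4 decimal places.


dt = T/N = 0.020825
u = exp(sigma*sqrt(dt)) = 1.030769; d = 1/u = 0.970150
p = (exp((r-q)*dt) - d) / (u - d) = 0.512018
Discount per step: exp(-r*dt) = 0.998814
Stock lattice S(k, i) with i counting down-moves:
  k=0: S(0,0) = 1.0800
  k=1: S(1,0) = 1.1132; S(1,1) = 1.0478
  k=2: S(2,0) = 1.1475; S(2,1) = 1.0800; S(2,2) = 1.0165
  k=3: S(3,0) = 1.1828; S(3,1) = 1.1132; S(3,2) = 1.0478; S(3,3) = 0.9861
  k=4: S(4,0) = 1.2192; S(4,1) = 1.1475; S(4,2) = 1.0800; S(4,3) = 1.0165; S(4,4) = 0.9567
Terminal payoffs V(N, i) = max(S_T - K, 0):
  V(4,0) = 0.239182; V(4,1) = 0.167483; V(4,2) = 0.100000; V(4,3) = 0.036486; V(4,4) = 0.000000
Backward induction: V(k, i) = exp(-r*dt) * [p * V(k+1, i) + (1-p) * V(k+1, i+1)].
  V(3,0) = exp(-r*dt) * [p*0.239182 + (1-p)*0.167483] = 0.203952
  V(3,1) = exp(-r*dt) * [p*0.167483 + (1-p)*0.100000] = 0.134393
  V(3,2) = exp(-r*dt) * [p*0.100000 + (1-p)*0.036486] = 0.068924
  V(3,3) = exp(-r*dt) * [p*0.036486 + (1-p)*0.000000] = 0.018659
  V(2,0) = exp(-r*dt) * [p*0.203952 + (1-p)*0.134393] = 0.169807
  V(2,1) = exp(-r*dt) * [p*0.134393 + (1-p)*0.068924] = 0.102324
  V(2,2) = exp(-r*dt) * [p*0.068924 + (1-p)*0.018659] = 0.044343
  V(1,0) = exp(-r*dt) * [p*0.169807 + (1-p)*0.102324] = 0.136714
  V(1,1) = exp(-r*dt) * [p*0.102324 + (1-p)*0.044343] = 0.073942
  V(0,0) = exp(-r*dt) * [p*0.136714 + (1-p)*0.073942] = 0.105957

Answer: Price = V(0,0) = 0.1060


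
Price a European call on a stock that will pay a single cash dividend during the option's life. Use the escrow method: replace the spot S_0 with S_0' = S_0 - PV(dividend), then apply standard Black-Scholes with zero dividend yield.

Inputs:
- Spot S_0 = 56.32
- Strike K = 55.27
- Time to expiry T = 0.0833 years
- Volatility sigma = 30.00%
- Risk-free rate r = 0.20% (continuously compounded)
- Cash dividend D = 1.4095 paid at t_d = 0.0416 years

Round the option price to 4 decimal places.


Answer: Price = 1.7322

Derivation:
PV(D) = D * exp(-r * t_d) = 1.4095 * 0.99991680 = 1.40938273
S_0' = S_0 - PV(D) = 56.3200 - 1.40938273 = 54.91061727
d1 = (ln(S_0'/K) + (r + sigma^2/2)*T) / (sigma*sqrt(T)) = -0.03012573
d2 = d1 - sigma*sqrt(T) = -0.11671095
exp(-rT) = 0.99983341
N(d1) = 0.48798339; N(d2) = 0.45354456
C = S_0' * N(d1) - K * exp(-rT) * N(d2) = 54.91061727 * 0.48798339 - 55.2700 * 0.99983341 * 0.45354456 = 1.7322


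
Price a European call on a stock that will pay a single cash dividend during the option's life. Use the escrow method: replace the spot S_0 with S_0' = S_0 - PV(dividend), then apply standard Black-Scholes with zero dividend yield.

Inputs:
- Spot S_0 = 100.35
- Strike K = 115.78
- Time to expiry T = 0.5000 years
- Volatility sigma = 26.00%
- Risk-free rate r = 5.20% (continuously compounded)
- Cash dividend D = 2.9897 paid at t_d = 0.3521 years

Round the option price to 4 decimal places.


Answer: Price = 2.3190

Derivation:
PV(D) = D * exp(-r * t_d) = 2.9897 * 0.98185740 = 2.93545905
S_0' = S_0 - PV(D) = 100.3500 - 2.93545905 = 97.41454095
d1 = (ln(S_0'/K) + (r + sigma^2/2)*T) / (sigma*sqrt(T)) = -0.70610785
d2 = d1 - sigma*sqrt(T) = -0.88995561
exp(-rT) = 0.97433509
N(d1) = 0.24006054; N(d2) = 0.18674486
C = S_0' * N(d1) - K * exp(-rT) * N(d2) = 97.41454095 * 0.24006054 - 115.7800 * 0.97433509 * 0.18674486 = 2.3190


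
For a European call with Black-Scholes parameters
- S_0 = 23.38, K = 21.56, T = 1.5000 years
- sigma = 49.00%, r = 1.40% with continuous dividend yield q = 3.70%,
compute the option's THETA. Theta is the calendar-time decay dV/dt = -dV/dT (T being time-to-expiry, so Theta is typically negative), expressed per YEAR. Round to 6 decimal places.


Answer: Theta = -1.235813

Derivation:
d1 = 0.3776150217; d2 = -0.2225099652
phi(d1) = 0.3714893490; exp(-qT) = 0.9460120237; exp(-rT) = 0.9792189646
Theta = -S*exp(-qT)*phi(d1)*sigma/(2*sqrt(T)) - r*K*exp(-rT)*N(d2) + q*S*exp(-qT)*N(d1)
N(d1) = 0.6471416981; N(d2) = 0.4119584583; sqrt(T) = 1.2247448714
Term 1 = -23.3800 * 0.9460120237 * 0.3714893490 * 0.4900 / (2 * 1.2247448714) = -1.6436448546
Term 2 = -0.0140 * 21.5600 * 0.9792189646 * 0.4119584583 = -0.1217615120
Term 3 = 0.0370 * 23.3800 * 0.9460120237 * 0.6471416981 = 0.5295930430
Theta = -1.6436448546 + (-0.1217615120) + (0.5295930430) = -1.235813


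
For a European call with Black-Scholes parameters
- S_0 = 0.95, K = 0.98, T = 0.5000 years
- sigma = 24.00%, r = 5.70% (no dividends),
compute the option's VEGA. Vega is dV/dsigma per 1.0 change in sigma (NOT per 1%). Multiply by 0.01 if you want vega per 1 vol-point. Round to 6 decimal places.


d1 = 0.0695876330; d2 = -0.1001179944
phi(d1) = 0.3979775221; exp(-qT) = 1.0000000000; exp(-rT) = 0.9719022941
Vega = S * exp(-qT) * phi(d1) * sqrt(T) = 0.9500 * 1.0000000000 * 0.3979775221 * 0.7071067812 = 0.267342

Answer: Vega = 0.267342


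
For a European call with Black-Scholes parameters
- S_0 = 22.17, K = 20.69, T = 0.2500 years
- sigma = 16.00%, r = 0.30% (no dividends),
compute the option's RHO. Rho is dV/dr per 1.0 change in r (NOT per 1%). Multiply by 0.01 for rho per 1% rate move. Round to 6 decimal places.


Answer: Rho = 4.122369

Derivation:
d1 = 0.9129941484; d2 = 0.8329941484
phi(d1) = 0.2629693770; exp(-qT) = 1.0000000000; exp(-rT) = 0.9992502812
N(d2) = 0.7975759853
Rho = K*T*exp(-rT)*N(d2) = 20.6900 * 0.2500 * 0.9992502812 * 0.7975759853 = 4.122369


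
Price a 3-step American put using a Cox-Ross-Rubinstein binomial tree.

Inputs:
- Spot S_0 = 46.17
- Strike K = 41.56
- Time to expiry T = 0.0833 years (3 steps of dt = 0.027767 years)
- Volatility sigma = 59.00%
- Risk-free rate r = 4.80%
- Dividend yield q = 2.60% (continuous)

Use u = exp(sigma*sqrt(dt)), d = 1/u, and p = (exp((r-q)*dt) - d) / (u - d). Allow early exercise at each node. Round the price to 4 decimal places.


Answer: Price = V(0,0) = 1.0144

Derivation:
dt = T/N = 0.027767
u = exp(sigma*sqrt(dt)) = 1.103309; d = 1/u = 0.906365
p = (exp((r-q)*dt) - d) / (u - d) = 0.478544
Discount per step: exp(-r*dt) = 0.998668
Stock lattice S(k, i) with i counting down-moves:
  k=0: S(0,0) = 46.1700
  k=1: S(1,0) = 50.9398; S(1,1) = 41.8469
  k=2: S(2,0) = 56.2023; S(2,1) = 46.1700; S(2,2) = 37.9285
  k=3: S(3,0) = 62.0085; S(3,1) = 50.9398; S(3,2) = 41.8469; S(3,3) = 34.3771
Terminal payoffs V(N, i) = max(K - S_T, 0):
  V(3,0) = 0.000000; V(3,1) = 0.000000; V(3,2) = 0.000000; V(3,3) = 7.182948
Backward induction: V(k, i) = exp(-r*dt) * [p * V(k+1, i) + (1-p) * V(k+1, i+1)]; then take max(V_cont, immediate exercise) for American.
  V(2,0) = exp(-r*dt) * [p*0.000000 + (1-p)*0.000000] = 0.000000; exercise = 0.000000; V(2,0) = max -> 0.000000
  V(2,1) = exp(-r*dt) * [p*0.000000 + (1-p)*0.000000] = 0.000000; exercise = 0.000000; V(2,1) = max -> 0.000000
  V(2,2) = exp(-r*dt) * [p*0.000000 + (1-p)*7.182948] = 3.740602; exercise = 3.631496; V(2,2) = max -> 3.740602
  V(1,0) = exp(-r*dt) * [p*0.000000 + (1-p)*0.000000] = 0.000000; exercise = 0.000000; V(1,0) = max -> 0.000000
  V(1,1) = exp(-r*dt) * [p*0.000000 + (1-p)*3.740602] = 1.947961; exercise = 0.000000; V(1,1) = max -> 1.947961
  V(0,0) = exp(-r*dt) * [p*0.000000 + (1-p)*1.947961] = 1.014423; exercise = 0.000000; V(0,0) = max -> 1.014423


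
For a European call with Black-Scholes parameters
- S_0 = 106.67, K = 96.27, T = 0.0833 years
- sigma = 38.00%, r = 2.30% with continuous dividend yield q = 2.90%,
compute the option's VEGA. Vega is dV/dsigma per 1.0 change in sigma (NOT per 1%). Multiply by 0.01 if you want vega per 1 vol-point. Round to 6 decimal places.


Answer: Vega = 7.538380

Derivation:
d1 = 0.9856216785; d2 = 0.8759470689
phi(d1) = 0.2454496168; exp(-qT) = 0.9975872155; exp(-rT) = 0.9980859342
Vega = S * exp(-qT) * phi(d1) * sqrt(T) = 106.6700 * 0.9975872155 * 0.2454496168 * 0.2886173938 = 7.538380


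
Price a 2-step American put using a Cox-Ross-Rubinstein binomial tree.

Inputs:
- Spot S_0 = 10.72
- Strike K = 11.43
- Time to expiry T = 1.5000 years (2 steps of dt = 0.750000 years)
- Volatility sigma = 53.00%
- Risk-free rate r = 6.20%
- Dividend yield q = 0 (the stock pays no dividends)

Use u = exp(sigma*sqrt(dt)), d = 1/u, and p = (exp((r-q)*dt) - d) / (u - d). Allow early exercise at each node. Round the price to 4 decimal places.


Answer: Price = V(0,0) = 2.6600

Derivation:
dt = T/N = 0.750000
u = exp(sigma*sqrt(dt)) = 1.582480; d = 1/u = 0.631919
p = (exp((r-q)*dt) - d) / (u - d) = 0.437298
Discount per step: exp(-r*dt) = 0.954565
Stock lattice S(k, i) with i counting down-moves:
  k=0: S(0,0) = 10.7200
  k=1: S(1,0) = 16.9642; S(1,1) = 6.7742
  k=2: S(2,0) = 26.8455; S(2,1) = 10.7200; S(2,2) = 4.2807
Terminal payoffs V(N, i) = max(K - S_T, 0):
  V(2,0) = 0.000000; V(2,1) = 0.710000; V(2,2) = 7.149267
Backward induction: V(k, i) = exp(-r*dt) * [p * V(k+1, i) + (1-p) * V(k+1, i+1)]; then take max(V_cont, immediate exercise) for American.
  V(1,0) = exp(-r*dt) * [p*0.000000 + (1-p)*0.710000] = 0.381366; exercise = 0.000000; V(1,0) = max -> 0.381366
  V(1,1) = exp(-r*dt) * [p*0.710000 + (1-p)*7.149267] = 4.136497; exercise = 4.655824; V(1,1) = max -> 4.655824
  V(0,0) = exp(-r*dt) * [p*0.381366 + (1-p)*4.655824] = 2.660000; exercise = 0.710000; V(0,0) = max -> 2.660000


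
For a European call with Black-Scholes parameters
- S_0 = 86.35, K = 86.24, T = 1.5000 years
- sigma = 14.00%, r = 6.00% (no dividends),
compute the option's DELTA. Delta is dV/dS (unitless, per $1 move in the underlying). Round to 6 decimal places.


Answer: Delta = 0.731731

Derivation:
d1 = 0.6180569866; d2 = 0.4465927046
phi(d1) = 0.3295801351; exp(-qT) = 1.0000000000; exp(-rT) = 0.9139311853
N(d1) = 0.7317311127
Delta = exp(-qT) * N(d1) = 1.0000000000 * 0.7317311127 = 0.731731


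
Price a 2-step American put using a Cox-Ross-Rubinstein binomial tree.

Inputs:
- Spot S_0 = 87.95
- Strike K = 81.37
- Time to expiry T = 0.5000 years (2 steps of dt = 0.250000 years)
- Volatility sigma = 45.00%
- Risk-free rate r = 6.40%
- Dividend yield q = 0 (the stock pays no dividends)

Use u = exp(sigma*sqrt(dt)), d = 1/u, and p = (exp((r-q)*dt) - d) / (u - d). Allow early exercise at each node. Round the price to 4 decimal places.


Answer: Price = V(0,0) = 6.6353

Derivation:
dt = T/N = 0.250000
u = exp(sigma*sqrt(dt)) = 1.252323; d = 1/u = 0.798516
p = (exp((r-q)*dt) - d) / (u - d) = 0.479527
Discount per step: exp(-r*dt) = 0.984127
Stock lattice S(k, i) with i counting down-moves:
  k=0: S(0,0) = 87.9500
  k=1: S(1,0) = 110.1418; S(1,1) = 70.2295
  k=2: S(2,0) = 137.9331; S(2,1) = 87.9500; S(2,2) = 56.0794
Terminal payoffs V(N, i) = max(K - S_T, 0):
  V(2,0) = 0.000000; V(2,1) = 0.000000; V(2,2) = 25.290604
Backward induction: V(k, i) = exp(-r*dt) * [p * V(k+1, i) + (1-p) * V(k+1, i+1)]; then take max(V_cont, immediate exercise) for American.
  V(1,0) = exp(-r*dt) * [p*0.000000 + (1-p)*0.000000] = 0.000000; exercise = 0.000000; V(1,0) = max -> 0.000000
  V(1,1) = exp(-r*dt) * [p*0.000000 + (1-p)*25.290604] = 12.954143; exercise = 11.140499; V(1,1) = max -> 12.954143
  V(0,0) = exp(-r*dt) * [p*0.000000 + (1-p)*12.954143] = 6.635264; exercise = 0.000000; V(0,0) = max -> 6.635264


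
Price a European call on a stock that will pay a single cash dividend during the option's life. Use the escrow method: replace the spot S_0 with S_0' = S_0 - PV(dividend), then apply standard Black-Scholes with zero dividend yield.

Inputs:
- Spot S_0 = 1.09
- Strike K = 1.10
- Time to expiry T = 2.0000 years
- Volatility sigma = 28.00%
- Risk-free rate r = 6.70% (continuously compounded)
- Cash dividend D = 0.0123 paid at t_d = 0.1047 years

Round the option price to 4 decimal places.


Answer: Price = 0.2244

Derivation:
PV(D) = D * exp(-r * t_d) = 0.0123 * 0.99300965 = 0.01221402
S_0' = S_0 - PV(D) = 1.0900 - 0.01221402 = 1.07778598
d1 = (ln(S_0'/K) + (r + sigma^2/2)*T) / (sigma*sqrt(T)) = 0.48487004
d2 = d1 - sigma*sqrt(T) = 0.08889024
exp(-rT) = 0.87459006
N(d1) = 0.68611573; N(d2) = 0.53541543
C = S_0' * N(d1) - K * exp(-rT) * N(d2) = 1.07778598 * 0.68611573 - 1.1000 * 0.87459006 * 0.53541543 = 0.2244


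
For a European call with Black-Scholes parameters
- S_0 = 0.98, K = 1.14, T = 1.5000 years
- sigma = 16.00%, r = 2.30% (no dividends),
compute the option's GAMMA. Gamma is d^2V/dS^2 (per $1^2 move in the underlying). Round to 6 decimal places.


Answer: Gamma = 1.835387

Derivation:
d1 = -0.4977106457; d2 = -0.6936698251
phi(d1) = 0.3524676350; exp(-qT) = 1.0000000000; exp(-rT) = 0.9660883397
Gamma = exp(-qT) * phi(d1) / (S * sigma * sqrt(T)) = 1.0000000000 * 0.3524676350 / (0.9800 * 0.1600 * 1.2247448714) = 1.835387


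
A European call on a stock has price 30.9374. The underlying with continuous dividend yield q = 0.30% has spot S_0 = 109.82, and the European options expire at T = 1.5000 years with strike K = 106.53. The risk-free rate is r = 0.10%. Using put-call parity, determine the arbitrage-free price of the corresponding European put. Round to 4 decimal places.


Put-call parity: C - P = S_0 * exp(-qT) - K * exp(-rT).
S_0 * exp(-qT) = 109.8200 * 0.99551011 = 109.32692026
K * exp(-rT) = 106.5300 * 0.99850112 = 106.37032479
P = C - S*exp(-qT) + K*exp(-rT)
P = 30.9374 - 109.32692026 + 106.37032479 = 27.9808

Answer: Put price = 27.9808


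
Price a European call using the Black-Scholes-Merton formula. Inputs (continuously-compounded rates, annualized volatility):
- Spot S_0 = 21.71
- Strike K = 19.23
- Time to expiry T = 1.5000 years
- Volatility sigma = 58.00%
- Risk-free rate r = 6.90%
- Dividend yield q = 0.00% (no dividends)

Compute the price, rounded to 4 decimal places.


Answer: Price = 7.8609

Derivation:
d1 = (ln(S/K) + (r - q + 0.5*sigma^2) * T) / (sigma * sqrt(T)) = 0.67164083
d2 = d1 - sigma * sqrt(T) = -0.03871119
exp(-rT) = 0.90167602; exp(-qT) = 1.00000000
C = S_0 * exp(-qT) * N(d1) - K * exp(-rT) * N(d2)
N(d1) = 0.74909381; N(d2) = 0.48456032
C = 21.7100 * 1.00000000 * 0.74909381 - 19.2300 * 0.90167602 * 0.48456032 = 7.8609


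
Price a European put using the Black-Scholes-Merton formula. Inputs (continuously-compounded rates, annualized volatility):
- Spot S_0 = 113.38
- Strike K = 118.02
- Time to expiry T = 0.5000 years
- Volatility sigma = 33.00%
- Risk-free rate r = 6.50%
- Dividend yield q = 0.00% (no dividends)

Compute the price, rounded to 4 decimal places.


d1 = (ln(S/K) + (r - q + 0.5*sigma^2) * T) / (sigma * sqrt(T)) = 0.08406389
d2 = d1 - sigma * sqrt(T) = -0.14928135
exp(-rT) = 0.96802245; exp(-qT) = 1.00000000
P = K * exp(-rT) * N(-d2) - S_0 * exp(-qT) * N(-d1)
N(-d1) = 0.46650282; N(-d2) = 0.55933419
P = 118.0200 * 0.96802245 * 0.55933419 - 113.3800 * 1.00000000 * 0.46650282 = 11.0096

Answer: Price = 11.0096


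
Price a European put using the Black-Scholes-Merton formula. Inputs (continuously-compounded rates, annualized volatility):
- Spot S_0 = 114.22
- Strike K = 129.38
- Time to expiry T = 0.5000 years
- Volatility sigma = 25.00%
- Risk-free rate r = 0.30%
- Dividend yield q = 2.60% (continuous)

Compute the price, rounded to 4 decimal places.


Answer: Price = 19.1379

Derivation:
d1 = (ln(S/K) + (r - q + 0.5*sigma^2) * T) / (sigma * sqrt(T)) = -0.68166450
d2 = d1 - sigma * sqrt(T) = -0.85844119
exp(-rT) = 0.99850112; exp(-qT) = 0.98708414
P = K * exp(-rT) * N(-d2) - S_0 * exp(-qT) * N(-d1)
N(-d1) = 0.75227444; N(-d2) = 0.80467556
P = 129.3800 * 0.99850112 * 0.80467556 - 114.2200 * 0.98708414 * 0.75227444 = 19.1379


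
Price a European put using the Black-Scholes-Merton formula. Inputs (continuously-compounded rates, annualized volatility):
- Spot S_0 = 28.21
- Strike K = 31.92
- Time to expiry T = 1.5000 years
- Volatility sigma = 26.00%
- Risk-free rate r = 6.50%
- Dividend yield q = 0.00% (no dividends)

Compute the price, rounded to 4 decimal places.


d1 = (ln(S/K) + (r - q + 0.5*sigma^2) * T) / (sigma * sqrt(T)) = 0.07739054
d2 = d1 - sigma * sqrt(T) = -0.24104313
exp(-rT) = 0.90710234; exp(-qT) = 1.00000000
P = K * exp(-rT) * N(-d2) - S_0 * exp(-qT) * N(-d1)
N(-d1) = 0.46915643; N(-d2) = 0.59523916
P = 31.9200 * 0.90710234 * 0.59523916 - 28.2100 * 1.00000000 * 0.46915643 = 4.0001

Answer: Price = 4.0001


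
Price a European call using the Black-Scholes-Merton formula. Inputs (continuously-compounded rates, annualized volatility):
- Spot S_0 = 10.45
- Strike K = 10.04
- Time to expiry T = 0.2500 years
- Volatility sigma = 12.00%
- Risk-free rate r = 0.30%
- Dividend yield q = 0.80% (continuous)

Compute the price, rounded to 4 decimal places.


d1 = (ln(S/K) + (r - q + 0.5*sigma^2) * T) / (sigma * sqrt(T)) = 0.67624774
d2 = d1 - sigma * sqrt(T) = 0.61624774
exp(-rT) = 0.99925028; exp(-qT) = 0.99800200
C = S_0 * exp(-qT) * N(d1) - K * exp(-rT) * N(d2)
N(d1) = 0.75055832; N(d2) = 0.73113449
C = 10.4500 * 0.99800200 * 0.75055832 - 10.0400 * 0.99925028 * 0.73113449 = 0.4926

Answer: Price = 0.4926


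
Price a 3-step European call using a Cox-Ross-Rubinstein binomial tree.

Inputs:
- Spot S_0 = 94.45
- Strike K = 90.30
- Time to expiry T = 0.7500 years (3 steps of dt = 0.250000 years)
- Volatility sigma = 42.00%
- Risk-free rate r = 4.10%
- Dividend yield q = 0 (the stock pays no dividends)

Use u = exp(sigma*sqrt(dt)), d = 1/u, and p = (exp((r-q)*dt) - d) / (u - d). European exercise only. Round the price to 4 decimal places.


dt = T/N = 0.250000
u = exp(sigma*sqrt(dt)) = 1.233678; d = 1/u = 0.810584
p = (exp((r-q)*dt) - d) / (u - d) = 0.472043
Discount per step: exp(-r*dt) = 0.989802
Stock lattice S(k, i) with i counting down-moves:
  k=0: S(0,0) = 94.4500
  k=1: S(1,0) = 116.5209; S(1,1) = 76.5597
  k=2: S(2,0) = 143.7493; S(2,1) = 94.4500; S(2,2) = 62.0581
  k=3: S(3,0) = 177.3403; S(3,1) = 116.5209; S(3,2) = 76.5597; S(3,3) = 50.3033
Terminal payoffs V(N, i) = max(S_T - K, 0):
  V(3,0) = 87.040319; V(3,1) = 26.220893; V(3,2) = 0.000000; V(3,3) = 0.000000
Backward induction: V(k, i) = exp(-r*dt) * [p * V(k+1, i) + (1-p) * V(k+1, i+1)].
  V(2,0) = exp(-r*dt) * [p*87.040319 + (1-p)*26.220893] = 54.370117
  V(2,1) = exp(-r*dt) * [p*26.220893 + (1-p)*0.000000] = 12.251168
  V(2,2) = exp(-r*dt) * [p*0.000000 + (1-p)*0.000000] = 0.000000
  V(1,0) = exp(-r*dt) * [p*54.370117 + (1-p)*12.251168] = 31.805440
  V(1,1) = exp(-r*dt) * [p*12.251168 + (1-p)*0.000000] = 5.724104
  V(0,0) = exp(-r*dt) * [p*31.805440 + (1-p)*5.724104] = 17.851695

Answer: Price = V(0,0) = 17.8517


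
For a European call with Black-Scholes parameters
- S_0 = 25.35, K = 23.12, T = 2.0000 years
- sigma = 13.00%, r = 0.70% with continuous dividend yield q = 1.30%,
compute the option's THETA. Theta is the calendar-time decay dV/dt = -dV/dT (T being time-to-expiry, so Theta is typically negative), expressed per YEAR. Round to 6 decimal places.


d1 = 0.5275053914; d2 = 0.3436576283
phi(d1) = 0.3471252885; exp(-qT) = 0.9743350896; exp(-rT) = 0.9860975443
Theta = -S*exp(-qT)*phi(d1)*sigma/(2*sqrt(T)) - r*K*exp(-rT)*N(d2) + q*S*exp(-qT)*N(d1)
N(d1) = 0.7010786633; N(d2) = 0.6344481099; sqrt(T) = 1.4142135624
Term 1 = -25.3500 * 0.9743350896 * 0.3471252885 * 0.1300 / (2 * 1.4142135624) = -0.3940677731
Term 2 = -0.0070 * 23.1200 * 0.9860975443 * 0.6344481099 = -0.1012515907
Term 3 = 0.0130 * 25.3500 * 0.9743350896 * 0.7010786633 = 0.2251108404
Theta = -0.3940677731 + (-0.1012515907) + (0.2251108404) = -0.270209

Answer: Theta = -0.270209


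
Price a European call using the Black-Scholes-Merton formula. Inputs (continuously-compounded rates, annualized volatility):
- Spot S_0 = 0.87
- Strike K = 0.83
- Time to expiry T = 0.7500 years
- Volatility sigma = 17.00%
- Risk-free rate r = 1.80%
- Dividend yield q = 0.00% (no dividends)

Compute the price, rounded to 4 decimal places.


Answer: Price = 0.0792

Derivation:
d1 = (ln(S/K) + (r - q + 0.5*sigma^2) * T) / (sigma * sqrt(T)) = 0.48500826
d2 = d1 - sigma * sqrt(T) = 0.33778394
exp(-rT) = 0.98659072; exp(-qT) = 1.00000000
C = S_0 * exp(-qT) * N(d1) - K * exp(-rT) * N(d2)
N(d1) = 0.68616476; N(d2) = 0.63223699
C = 0.8700 * 1.00000000 * 0.68616476 - 0.8300 * 0.98659072 * 0.63223699 = 0.0792


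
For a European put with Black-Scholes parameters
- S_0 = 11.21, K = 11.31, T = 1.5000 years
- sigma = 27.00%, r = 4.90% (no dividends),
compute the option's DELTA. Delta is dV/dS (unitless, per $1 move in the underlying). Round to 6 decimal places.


d1 = 0.3607522215; d2 = 0.0300711063
phi(d1) = 0.3738092584; exp(-qT) = 1.0000000000; exp(-rT) = 0.9291361458
N(-d1) = 0.3591423413
Delta = -exp(-qT) * N(-d1) = -1.0000000000 * 0.3591423413 = -0.359142

Answer: Delta = -0.359142


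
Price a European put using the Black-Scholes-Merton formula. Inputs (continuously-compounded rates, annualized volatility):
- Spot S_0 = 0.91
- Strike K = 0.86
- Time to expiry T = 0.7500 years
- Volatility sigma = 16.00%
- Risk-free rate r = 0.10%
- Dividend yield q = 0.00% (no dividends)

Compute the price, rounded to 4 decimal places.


Answer: Price = 0.0276

Derivation:
d1 = (ln(S/K) + (r - q + 0.5*sigma^2) * T) / (sigma * sqrt(T)) = 0.48253644
d2 = d1 - sigma * sqrt(T) = 0.34397237
exp(-rT) = 0.99925028; exp(-qT) = 1.00000000
P = K * exp(-rT) * N(-d2) - S_0 * exp(-qT) * N(-d1)
N(-d1) = 0.31471246; N(-d2) = 0.36543353
P = 0.8600 * 0.99925028 * 0.36543353 - 0.9100 * 1.00000000 * 0.31471246 = 0.0276


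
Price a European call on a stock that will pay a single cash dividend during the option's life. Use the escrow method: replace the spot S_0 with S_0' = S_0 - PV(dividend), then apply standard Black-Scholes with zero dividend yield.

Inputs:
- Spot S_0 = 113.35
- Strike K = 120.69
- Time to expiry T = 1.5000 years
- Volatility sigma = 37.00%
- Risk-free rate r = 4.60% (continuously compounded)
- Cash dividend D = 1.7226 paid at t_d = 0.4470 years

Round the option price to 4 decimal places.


PV(D) = D * exp(-r * t_d) = 1.7226 * 0.97964796 = 1.68754157
S_0' = S_0 - PV(D) = 113.3500 - 1.68754157 = 111.66245843
d1 = (ln(S_0'/K) + (r + sigma^2/2)*T) / (sigma*sqrt(T)) = 0.20728042
d2 = d1 - sigma*sqrt(T) = -0.24587519
exp(-rT) = 0.93332668
N(d1) = 0.58210457; N(d2) = 0.40288943
C = S_0' * N(d1) - K * exp(-rT) * N(d2) = 111.66245843 * 0.58210457 - 120.6900 * 0.93332668 * 0.40288943 = 19.6165

Answer: Price = 19.6165


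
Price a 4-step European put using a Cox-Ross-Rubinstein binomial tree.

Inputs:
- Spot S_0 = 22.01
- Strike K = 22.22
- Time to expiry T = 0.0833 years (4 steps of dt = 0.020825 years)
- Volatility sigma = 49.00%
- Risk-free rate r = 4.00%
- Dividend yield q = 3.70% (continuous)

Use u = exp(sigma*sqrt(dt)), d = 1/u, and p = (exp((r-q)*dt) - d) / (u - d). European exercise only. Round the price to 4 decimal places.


Answer: Price = V(0,0) = 1.3090

Derivation:
dt = T/N = 0.020825
u = exp(sigma*sqrt(dt)) = 1.073271; d = 1/u = 0.931731
p = (exp((r-q)*dt) - d) / (u - d) = 0.482771
Discount per step: exp(-r*dt) = 0.999167
Stock lattice S(k, i) with i counting down-moves:
  k=0: S(0,0) = 22.0100
  k=1: S(1,0) = 23.6227; S(1,1) = 20.5074
  k=2: S(2,0) = 25.3536; S(2,1) = 22.0100; S(2,2) = 19.1074
  k=3: S(3,0) = 27.2113; S(3,1) = 23.6227; S(3,2) = 20.5074; S(3,3) = 17.8029
  k=4: S(4,0) = 29.2051; S(4,1) = 25.3536; S(4,2) = 22.0100; S(4,3) = 19.1074; S(4,4) = 16.5875
Terminal payoffs V(N, i) = max(K - S_T, 0):
  V(4,0) = 0.000000; V(4,1) = 0.000000; V(4,2) = 0.210000; V(4,3) = 3.112625; V(4,4) = 5.632459
Backward induction: V(k, i) = exp(-r*dt) * [p * V(k+1, i) + (1-p) * V(k+1, i+1)].
  V(3,0) = exp(-r*dt) * [p*0.000000 + (1-p)*0.000000] = 0.000000
  V(3,1) = exp(-r*dt) * [p*0.000000 + (1-p)*0.210000] = 0.108528
  V(3,2) = exp(-r*dt) * [p*0.210000 + (1-p)*3.112625] = 1.709897
  V(3,3) = exp(-r*dt) * [p*3.112625 + (1-p)*5.632459] = 4.412280
  V(2,0) = exp(-r*dt) * [p*0.000000 + (1-p)*0.108528] = 0.056087
  V(2,1) = exp(-r*dt) * [p*0.108528 + (1-p)*1.709897] = 0.936022
  V(2,2) = exp(-r*dt) * [p*1.709897 + (1-p)*4.412280] = 3.105060
  V(1,0) = exp(-r*dt) * [p*0.056087 + (1-p)*0.936022] = 0.510789
  V(1,1) = exp(-r*dt) * [p*0.936022 + (1-p)*3.105060] = 2.056198
  V(0,0) = exp(-r*dt) * [p*0.510789 + (1-p)*2.056198] = 1.309029
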